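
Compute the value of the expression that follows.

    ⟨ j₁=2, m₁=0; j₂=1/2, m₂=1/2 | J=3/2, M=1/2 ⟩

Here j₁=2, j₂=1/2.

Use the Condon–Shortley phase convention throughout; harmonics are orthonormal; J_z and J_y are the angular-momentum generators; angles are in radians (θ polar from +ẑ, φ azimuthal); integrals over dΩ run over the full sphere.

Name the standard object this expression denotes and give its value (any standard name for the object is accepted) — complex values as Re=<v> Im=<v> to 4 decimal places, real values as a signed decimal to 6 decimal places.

This is a Clebsch–Gordan (vector-coupling) coefficient.
√[4·1!3!0!/5! · 2!2!1!0!2!1!] = √(8/5)
  +(−1)^1/∏(1,0,1,0,2,0)! = -1/2  (running -1/2)
⟨..|..⟩ = √(8/5)·(-1/2) = -0.632456

Clebsch–Gordan coefficient, −√(2/5) ≈ -0.632456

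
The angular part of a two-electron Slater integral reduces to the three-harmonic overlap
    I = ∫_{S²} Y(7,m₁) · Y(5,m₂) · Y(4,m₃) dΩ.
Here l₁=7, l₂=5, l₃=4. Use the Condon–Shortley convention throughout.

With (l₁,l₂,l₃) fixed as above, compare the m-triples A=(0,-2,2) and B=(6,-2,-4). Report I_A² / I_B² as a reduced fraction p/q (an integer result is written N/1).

256/429

Same 7,5,4: normalisation and zero-m 3j drop out of the ratio.
A: Δ: 8! 6! 2! / 17! → 1/6126120; sum: t=1:−1/7257600 t=2:+1/172800 t=3:−1/69120 = -1/113400; 3j²(7 5 4; 0 -2 2) = Δ·Π!·Σ² = 512/36465  (sign -1)
B: Δ: 8! 6! 2! / 17! → 1/6126120; sum: t=1:−1/7257600 = -1/7257600; 3j²(7 5 4; 6 -2 -4) = Δ·Π!·Σ² = 2/85  (sign -1)
I_A²/I_B² = (512/36465)/(2/85) = 256/429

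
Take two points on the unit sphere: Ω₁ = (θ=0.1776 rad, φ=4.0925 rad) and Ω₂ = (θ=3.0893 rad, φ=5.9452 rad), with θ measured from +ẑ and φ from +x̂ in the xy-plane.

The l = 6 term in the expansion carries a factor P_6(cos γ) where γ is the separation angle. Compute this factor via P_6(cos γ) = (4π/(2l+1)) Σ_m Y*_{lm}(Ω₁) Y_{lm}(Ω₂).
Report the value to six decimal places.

Addition theorem: P_6(cos γ) = (4π/13) Σ_m Y*_{lm}(Ω₁) Y_{lm}(Ω₂), m = −6…6:
  m=-6: (0.00001 - 0.00001j) × (-0.00000 + 0.00000j) = 0.00000 + 0.00000j  (running Σ = 0.00000 + 0.00000j)
  m=-5: (-0.00001 + 0.00028j) × (0.00000 - 0.00000j) = 0.00000 + 0.00000j  (running Σ = 0.00000 + 0.00000j)
  m=-4: (-0.00265 - 0.00206j) × (0.00001 + 0.00003j) = 0.00000 - 0.00000j  (running Σ = 0.00000 - 0.00000j)
  m=-3: (0.02595 - 0.00771j) × (-0.00039 - 0.00063j) = -0.00001 - 0.00001j  (running Σ = -0.00001 - 0.00001j)
  m=-2: (-0.04802 + 0.13972j) × (0.01102 + 0.00883j) = -0.00176 + 0.00111j  (running Σ = -0.00178 + 0.00110j)
  m=-1: (-0.28752 - 0.40283j) × (-0.16031 - 0.05634j) = 0.02339 + 0.08078j  (running Σ = 0.02162 + 0.08188j)
  m=0: (0.70674 + 0.00000j) × (0.98811 + 0.00000j) = 0.69834 + 0.00000j  (running Σ = 0.71995 + 0.08188j)
  m=1: (0.28752 - 0.40283j) × (0.16031 - 0.05634j) = 0.02339 - 0.08078j  (running Σ = 0.74335 + 0.00110j)
  m=2: (-0.04802 - 0.13972j) × (0.01102 - 0.00883j) = -0.00176 - 0.00111j  (running Σ = 0.74159 - 0.00001j)
  m=3: (-0.02595 - 0.00771j) × (0.00039 - 0.00063j) = -0.00001 + 0.00001j  (running Σ = 0.74157 - 0.00000j)
  m=4: (-0.00265 + 0.00206j) × (0.00001 - 0.00003j) = 0.00000 + 0.00000j  (running Σ = 0.74157 + 0.00000j)
  m=5: (0.00001 + 0.00028j) × (-0.00000 - 0.00000j) = 0.00000 - 0.00000j  (running Σ = 0.74157 + 0.00000j)
  m=6: (0.00001 + 0.00001j) × (-0.00000 - 0.00000j) = 0.00000 - 0.00000j  (running Σ = 0.74157 + 0.00000j)
Σ over m = 0.74157 + 0.00000j; ×(4π/13) → 0.71683 + 0.00000j. Real part: 0.716834

0.716834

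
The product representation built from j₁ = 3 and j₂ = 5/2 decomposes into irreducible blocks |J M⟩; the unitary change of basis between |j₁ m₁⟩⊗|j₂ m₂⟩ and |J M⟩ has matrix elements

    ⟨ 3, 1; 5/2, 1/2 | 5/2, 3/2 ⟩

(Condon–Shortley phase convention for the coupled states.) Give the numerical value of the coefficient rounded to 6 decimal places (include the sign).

-0.169031  (= −√(1/35))

j₁+j₂−J=3  J+j₁−j₂=3  J−j₁+j₂=2  j₁+j₂+J+1=9
(j₁±m₁, j₂±m₂, J±M) = (4,2,3,2,4,1)
P² = 576/35
sum k=1..2:
  [1] −1/8 = -1/8
  [2] +1/12 = 1/12
S = -1/24
C² = P²·S² = 1/35 ; C = -0.169031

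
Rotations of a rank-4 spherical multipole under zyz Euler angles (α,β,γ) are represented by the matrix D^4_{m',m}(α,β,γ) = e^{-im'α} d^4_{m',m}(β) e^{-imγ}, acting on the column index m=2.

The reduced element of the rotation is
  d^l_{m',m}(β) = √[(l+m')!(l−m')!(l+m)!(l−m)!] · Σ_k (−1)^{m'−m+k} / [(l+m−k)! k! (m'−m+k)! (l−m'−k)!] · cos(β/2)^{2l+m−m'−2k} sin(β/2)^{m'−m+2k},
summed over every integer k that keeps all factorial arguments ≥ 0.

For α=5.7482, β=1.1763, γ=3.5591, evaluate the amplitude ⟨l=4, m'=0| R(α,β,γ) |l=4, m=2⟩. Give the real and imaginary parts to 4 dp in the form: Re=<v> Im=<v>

Re=0.0077 Im=-0.0085

Split into d^4_{0,2}(β=1.1763) × two z-phases.
Half-angle: c=0.831969, s=0.554823. N=√(24·24·720·2)=910.735966
k∈{2,3,4} keeps every argument non-negative
  k=2: (−1)^0·910.7360/(96)·0.8320^6·0.5548^2 = +0.968437
  k=3: (−1)^1·910.7360/(36)·0.8320^4·0.5548^4 = -1.148510
  k=4: (−1)^2·910.7360/(96)·0.8320^2·0.5548^6 = +0.191541
d^4_{0,2}(1.1763) = +0.968437 -1.148510 +0.191541 = +0.011467
D = (+1.000000+0.000000i)·(+0.011467)·(+0.671167-0.741306i) = +0.007696-0.008501i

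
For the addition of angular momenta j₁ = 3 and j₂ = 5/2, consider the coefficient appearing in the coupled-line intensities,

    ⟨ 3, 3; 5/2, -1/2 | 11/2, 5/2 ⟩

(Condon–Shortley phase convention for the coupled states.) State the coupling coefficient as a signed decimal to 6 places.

√[12·0!6!5!/12! · 6!0!2!3!8!3!] = √(49766400/11)
  +(−1)^0/∏(0,0,0,2,6,3)! = 1/8640  (running 1/8640)
⟨..|..⟩ = √(49766400/11)·(1/8640) = +0.246183

+0.246183  (= +√(2/33))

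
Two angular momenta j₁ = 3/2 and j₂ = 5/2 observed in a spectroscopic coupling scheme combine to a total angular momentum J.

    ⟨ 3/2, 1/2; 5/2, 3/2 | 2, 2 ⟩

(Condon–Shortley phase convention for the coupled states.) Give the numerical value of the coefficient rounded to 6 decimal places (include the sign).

√[5·2!1!3!/7! · 2!1!4!1!4!0!] = √(96/7)
  +(−1)^1/∏(1,1,0,3,1,0)! = -1/6  (running -1/6)
⟨..|..⟩ = √(96/7)·(-1/6) = -0.617213

−√(8/21) = -0.617213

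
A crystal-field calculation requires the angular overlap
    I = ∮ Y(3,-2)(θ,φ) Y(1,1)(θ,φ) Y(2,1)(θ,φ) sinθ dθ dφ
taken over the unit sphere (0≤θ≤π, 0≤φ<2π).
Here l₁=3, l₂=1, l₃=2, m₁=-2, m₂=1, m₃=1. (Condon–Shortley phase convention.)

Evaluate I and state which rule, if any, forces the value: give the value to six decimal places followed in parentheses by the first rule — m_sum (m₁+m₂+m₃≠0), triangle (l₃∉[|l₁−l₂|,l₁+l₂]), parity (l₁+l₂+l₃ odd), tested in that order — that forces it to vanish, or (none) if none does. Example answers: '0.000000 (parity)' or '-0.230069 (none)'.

Rules hold: Σm=0, L=6 even, 2≤2≤4.
N = 7·3·5 = 105
Δ = 2!·4!·0!/7! = 1/105
Racah Σ t=1..1: t=1:−1/4 = -1/4
⇒ 3j(3 1 2; 0 0 0)² = 3/35, sgn -1
Racah Σ t=2..2: t=2:+1/12 = 1/12
⇒ 3j(3 1 2; -2 1 1)² = 2/21, sgn -1
4πI² = N·(3j₀)²·(3jₘ)² = 6/7
I = +1·√(0.857143/4π) = 0.26116903
No selection rule forces the value: the integral is nonzero (none).

0.261169 (none)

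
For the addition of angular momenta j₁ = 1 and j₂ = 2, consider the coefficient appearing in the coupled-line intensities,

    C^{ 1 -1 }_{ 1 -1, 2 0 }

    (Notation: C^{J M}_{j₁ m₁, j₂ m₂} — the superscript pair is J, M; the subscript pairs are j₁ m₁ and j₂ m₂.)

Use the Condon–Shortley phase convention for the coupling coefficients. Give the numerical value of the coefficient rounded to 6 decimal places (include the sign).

+0.316228

triangle: 2!×0!×2!/5! = 4/120
(j±m)!: 0!×2!×2!×2!×0!×2! = 16
prefactor² = (2J+1)×Δ×N² = 8/5
  k=2: +1/(2!×0!×0!×0!×0!×2!) = 1/4
Σ = 1/4  ⇒  CG² = 8/5×(1/4)² = 1/10
CG = +√(1/10) = +0.316228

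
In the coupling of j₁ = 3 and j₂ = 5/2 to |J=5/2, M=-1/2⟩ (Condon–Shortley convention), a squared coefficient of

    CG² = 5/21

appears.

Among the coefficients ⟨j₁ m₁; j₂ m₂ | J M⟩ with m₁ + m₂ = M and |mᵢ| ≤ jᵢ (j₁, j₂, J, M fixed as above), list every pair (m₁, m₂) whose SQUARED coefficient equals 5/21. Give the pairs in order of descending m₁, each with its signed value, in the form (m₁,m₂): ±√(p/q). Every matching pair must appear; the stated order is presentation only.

(-3,5/2): −√(5/21)

Admissible pairs with m₁+m₂ = M = -1/2: (-3,5/2), (-2,3/2), (-1,1/2), (0,-1/2), (1,-3/2), (2,-5/2)
  (m₁,m₂)=(2,-5/2): CG² = 5/14, CG = +√(5/14)
  (m₁,m₂)=(1,-3/2): CG² = 1/35, CG = −√(1/35)
  (m₁,m₂)=(0,-1/2): CG² = 8/105, CG = −√(8/105)
  (m₁,m₂)=(-1,1/2): CG² = 8/35, CG = +√(8/35)
  (m₁,m₂)=(-2,3/2): CG² = 1/14, CG = −√(1/14)
  (m₁,m₂)=(-3,5/2): CG² = 5/21, CG = −√(5/21)   ← matches the target
Pairs with CG² = 5/21: (-3,5/2): −√(5/21)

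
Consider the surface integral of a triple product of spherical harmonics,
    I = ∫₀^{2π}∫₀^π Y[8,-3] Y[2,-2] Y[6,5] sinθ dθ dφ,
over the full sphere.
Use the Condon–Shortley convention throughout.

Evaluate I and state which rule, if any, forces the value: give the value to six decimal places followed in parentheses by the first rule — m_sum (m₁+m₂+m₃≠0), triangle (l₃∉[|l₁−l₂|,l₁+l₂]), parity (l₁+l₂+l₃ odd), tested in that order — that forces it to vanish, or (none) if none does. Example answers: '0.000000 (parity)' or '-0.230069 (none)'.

-0.018976 (none)

Rules hold: Σm=0, L=16 even, 6≤6≤10.
N = 17·5·13 = 1105
Δ = 4!·12!·0!/17! = 1/30940
Racah Σ t=2..2: t=2:+1/2073600 = 1/2073600
⇒ 3j(8 2 6; 0 0 0)² = 28/1105, sgn +1
Racah Σ t=0..0: t=0:+1/958003200 = 1/958003200
⇒ 3j(8 2 6; -3 -2 5)² = 1/6188, sgn -1
4πI² = N·(3j₀)²·(3jₘ)² = 1/221
I = -1·√(0.00452489/4π) = -0.01897575
No selection rule forces the value: the integral is nonzero (none).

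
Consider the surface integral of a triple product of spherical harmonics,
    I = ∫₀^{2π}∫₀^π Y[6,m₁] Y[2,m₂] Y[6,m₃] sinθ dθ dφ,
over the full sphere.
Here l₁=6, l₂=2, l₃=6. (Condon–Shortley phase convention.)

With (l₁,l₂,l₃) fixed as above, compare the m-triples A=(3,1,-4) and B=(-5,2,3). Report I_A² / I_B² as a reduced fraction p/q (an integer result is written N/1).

49/22

Same 6,2,6: normalisation and zero-m 3j drop out of the ratio.
A: Δ: 2! 10! 2! / 15! → 1/90090; sum: t=1:−1/161280 t=2:+1/725760 = -1/207360; 3j²(6 2 6; 3 1 -4) = Δ·Π!·Σ² = 7/286  (sign -1)
B: Δ: 2! 10! 2! / 15! → 1/90090; sum: t=2:+1/1451520 = 1/1451520; 3j²(6 2 6; -5 2 3) = Δ·Π!·Σ² = 1/91  (sign -1)
I_A²/I_B² = (7/286)/(1/91) = 49/22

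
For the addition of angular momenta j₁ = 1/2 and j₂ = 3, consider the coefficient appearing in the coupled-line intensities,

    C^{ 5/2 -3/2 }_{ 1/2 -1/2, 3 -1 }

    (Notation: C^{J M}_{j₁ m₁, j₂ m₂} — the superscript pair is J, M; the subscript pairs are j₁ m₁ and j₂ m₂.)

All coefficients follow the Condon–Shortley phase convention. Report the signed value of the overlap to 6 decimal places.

-0.534522  (= −√(2/7))

j₁+j₂−J=1  J+j₁−j₂=0  J−j₁+j₂=5  j₁+j₂+J+1=7
(j₁±m₁, j₂±m₂, J±M) = (0,1,2,4,1,4)
P² = 1152/7
sum k=1..1:
  [1] −1/24 = -1/24
S = -1/24
C² = P²·S² = 2/7 ; C = -0.534522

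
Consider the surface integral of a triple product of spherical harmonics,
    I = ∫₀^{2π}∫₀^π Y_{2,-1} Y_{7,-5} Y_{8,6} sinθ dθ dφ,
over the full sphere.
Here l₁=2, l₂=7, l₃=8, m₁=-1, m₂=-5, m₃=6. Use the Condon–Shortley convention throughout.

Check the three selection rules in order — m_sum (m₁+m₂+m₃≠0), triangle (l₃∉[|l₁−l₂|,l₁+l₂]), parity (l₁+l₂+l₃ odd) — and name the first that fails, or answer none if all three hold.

parity

Σmᵢ = 0  ✓
l₃∈[|l₁−l₂|,l₁+l₂]=[5,9], have l₃=8  ✓
Σlᵢ = 17 ⇒ odd  ✗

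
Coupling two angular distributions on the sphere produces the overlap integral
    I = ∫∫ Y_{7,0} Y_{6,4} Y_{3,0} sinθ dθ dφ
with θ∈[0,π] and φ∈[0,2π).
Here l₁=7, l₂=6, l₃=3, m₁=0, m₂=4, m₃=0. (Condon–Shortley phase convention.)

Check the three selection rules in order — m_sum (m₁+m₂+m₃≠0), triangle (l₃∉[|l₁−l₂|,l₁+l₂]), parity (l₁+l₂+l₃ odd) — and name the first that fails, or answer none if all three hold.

azimuthal sum: 0 + 4 + 0 = 4  ✗
1 ≤ 3 ≤ 13 (triangle on l)
L = 7 + 6 + 3 = 16 (even)

m_sum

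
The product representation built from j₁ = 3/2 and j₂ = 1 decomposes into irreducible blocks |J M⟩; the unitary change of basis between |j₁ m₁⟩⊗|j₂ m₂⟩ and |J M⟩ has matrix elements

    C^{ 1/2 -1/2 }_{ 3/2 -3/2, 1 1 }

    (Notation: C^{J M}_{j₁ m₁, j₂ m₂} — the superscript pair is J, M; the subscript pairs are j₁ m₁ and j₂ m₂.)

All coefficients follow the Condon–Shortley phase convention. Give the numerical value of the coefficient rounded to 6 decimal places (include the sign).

+√(1/2) ≈ +0.707107

triangle: 2!·1!·0!/4! = 2/24
(j±m)!: 0!·3!·2!·0!·0!·1! = 12
prefactor² = (2J+1)·Δ·N² = 2
  k=2: +1/(2!·0!·1!·0!·0!·0!) = 1/2
Σ = 1/2  ⇒  CG² = 2·(1/2)² = 1/2
CG = +√(1/2) = +0.707107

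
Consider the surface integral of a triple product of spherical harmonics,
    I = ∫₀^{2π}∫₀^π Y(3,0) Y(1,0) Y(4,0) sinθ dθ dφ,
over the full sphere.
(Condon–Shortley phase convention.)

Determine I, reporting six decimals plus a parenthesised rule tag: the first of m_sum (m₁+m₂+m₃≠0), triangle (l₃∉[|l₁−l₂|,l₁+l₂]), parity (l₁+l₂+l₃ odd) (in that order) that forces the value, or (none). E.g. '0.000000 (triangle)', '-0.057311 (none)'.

0.246233 (none)

m-sum 0 ✓  L=8 even ✓  2≤4≤4 ✓
Π(2lᵢ+1) = 7×3×9 = 189
triangle coeff Δ(3,1,4) = 1/252
Σ_t [0,0]: t=0:+1/36 = 1/36
(3j)²=4/63 [(3 1 4; 0 0 0)], sign=+1
(m-triple is (0,0,0) — same symbol as above.)
⇒ 4πI² = 16/21
I = (+1)√(16/21/(4π)) = 0.24623252
No selection rule forces the value: the integral is nonzero (none).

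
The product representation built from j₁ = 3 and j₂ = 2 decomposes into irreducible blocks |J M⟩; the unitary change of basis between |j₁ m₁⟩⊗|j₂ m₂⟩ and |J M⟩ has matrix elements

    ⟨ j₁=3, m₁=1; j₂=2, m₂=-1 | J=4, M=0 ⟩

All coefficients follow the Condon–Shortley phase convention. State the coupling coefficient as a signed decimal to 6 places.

triangle: 1!×5!×3!/10! = 720/3628800
(j±m)!: 4!×2!×1!×3!×4!×4! = 165888
prefactor² = (2J+1)×Δ×N² = 10368/35
  k=0: +1/(0!×1!×2!×1!×3!×2!) = 1/24
  k=1: −1/(1!×0!×1!×0!×4!×3!) = -1/144
Σ = 5/144  ⇒  CG² = 10368/35×(5/144)² = 5/14
CG = +√(5/14) = +0.597614

+0.597614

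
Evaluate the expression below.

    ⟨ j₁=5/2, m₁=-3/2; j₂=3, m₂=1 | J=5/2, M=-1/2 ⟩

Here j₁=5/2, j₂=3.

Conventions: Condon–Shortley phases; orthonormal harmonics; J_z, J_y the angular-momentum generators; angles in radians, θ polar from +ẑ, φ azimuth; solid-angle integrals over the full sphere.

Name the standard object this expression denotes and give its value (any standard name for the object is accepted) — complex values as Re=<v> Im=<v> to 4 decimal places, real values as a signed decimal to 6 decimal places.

Clebsch–Gordan coefficient, +√(1/35) ≈ +0.169031

This is a Clebsch–Gordan (vector-coupling) coefficient.
√[6·3!2!3!/9! · 1!4!4!2!2!3!] = √(576/35)
  +(−1)^2/∏(2,1,2,2,0,1)! = 1/8  (running 1/8)
  +(−1)^3/∏(3,0,1,1,1,2)! = -1/12  (running 1/24)
⟨..|..⟩ = √(576/35)·(1/24) = +0.169031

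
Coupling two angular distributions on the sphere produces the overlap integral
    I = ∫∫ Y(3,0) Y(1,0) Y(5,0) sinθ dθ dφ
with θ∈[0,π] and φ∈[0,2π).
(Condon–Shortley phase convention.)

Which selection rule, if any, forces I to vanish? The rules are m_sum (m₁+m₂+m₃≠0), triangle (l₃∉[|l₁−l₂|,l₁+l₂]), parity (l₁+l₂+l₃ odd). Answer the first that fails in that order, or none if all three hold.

m₁+m₂+m₃ = 0 + 0 + 0 = 0  ✓
triangle: need |l₁−l₂| ≤ l₃ ≤ l₁+l₂ = [2,4]; l₃=5 is outside  ✗
parity: l₁+l₂+l₃ = 9 is odd

triangle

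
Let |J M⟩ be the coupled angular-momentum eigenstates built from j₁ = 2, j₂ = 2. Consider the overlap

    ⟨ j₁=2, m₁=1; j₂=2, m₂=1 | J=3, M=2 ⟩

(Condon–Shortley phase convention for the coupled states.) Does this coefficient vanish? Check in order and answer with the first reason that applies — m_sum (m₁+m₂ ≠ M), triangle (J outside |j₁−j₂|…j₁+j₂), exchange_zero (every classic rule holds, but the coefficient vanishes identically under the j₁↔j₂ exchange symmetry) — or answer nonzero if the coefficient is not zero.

m-sum: m₁+m₂ = 1+1 = 2, M = 2  ✓
triangle: |j₁−j₂| = 0 ≤ J = 3 ≤ j₁+j₂ = 4  ✓
exchange: j₁=j₂ and m₁=m₂, and (−1)^(j₁+j₂−J) = (−1)^1 = −1 forces ⟨j₁m₁;j₂m₂|JM⟩ = −⟨j₂m₂;j₁m₁|JM⟩ = −⟨j₁m₁;j₂m₂|JM⟩ ⇒ the coefficient vanishes identically
Racah sum check: Σ_k collapses to 0 ⇒ CG = 0

exchange_zero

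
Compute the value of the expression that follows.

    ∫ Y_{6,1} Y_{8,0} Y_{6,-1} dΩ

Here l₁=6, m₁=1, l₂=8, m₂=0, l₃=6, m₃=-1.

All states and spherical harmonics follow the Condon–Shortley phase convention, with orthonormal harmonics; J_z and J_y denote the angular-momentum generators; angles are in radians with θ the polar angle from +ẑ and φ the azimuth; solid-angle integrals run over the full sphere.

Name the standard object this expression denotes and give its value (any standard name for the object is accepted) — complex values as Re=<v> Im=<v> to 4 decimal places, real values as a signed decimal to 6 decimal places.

Gaunt coefficient, -0.016368

This is a Gaunt coefficient — the integral of a triple product of spherical harmonics over the sphere.
m-sum 0 ✓  L=20 even ✓  2≤6≤14 ✓
Π(2lᵢ+1) = 13×17×13 = 2873
triangle coeff Δ(6,8,6) = 1/1309458150
Σ_t [2,6]: t=2:+1/49766400 t=3:−1/3110400 t=4:+1/1327104 t=5:−1/3110400 t=6:+1/49766400 = 1/6635520
(3j)²=350/46189 [(6 8 6; 0 0 0)], sign=+1
Σ_t [1,5]: t=1:−1/609638400 t=2:+1/12441600 t=3:−1/2073600 t=4:+1/1990656 t=5:−1/12441600 = 1/54190080
(3j)²=50/323323 [(6 8 6; 1 0 -1)], sign=-1
⇒ 4πI² = 2500/742577
I = (-1)√(2500/742577/(4π)) = -0.01636795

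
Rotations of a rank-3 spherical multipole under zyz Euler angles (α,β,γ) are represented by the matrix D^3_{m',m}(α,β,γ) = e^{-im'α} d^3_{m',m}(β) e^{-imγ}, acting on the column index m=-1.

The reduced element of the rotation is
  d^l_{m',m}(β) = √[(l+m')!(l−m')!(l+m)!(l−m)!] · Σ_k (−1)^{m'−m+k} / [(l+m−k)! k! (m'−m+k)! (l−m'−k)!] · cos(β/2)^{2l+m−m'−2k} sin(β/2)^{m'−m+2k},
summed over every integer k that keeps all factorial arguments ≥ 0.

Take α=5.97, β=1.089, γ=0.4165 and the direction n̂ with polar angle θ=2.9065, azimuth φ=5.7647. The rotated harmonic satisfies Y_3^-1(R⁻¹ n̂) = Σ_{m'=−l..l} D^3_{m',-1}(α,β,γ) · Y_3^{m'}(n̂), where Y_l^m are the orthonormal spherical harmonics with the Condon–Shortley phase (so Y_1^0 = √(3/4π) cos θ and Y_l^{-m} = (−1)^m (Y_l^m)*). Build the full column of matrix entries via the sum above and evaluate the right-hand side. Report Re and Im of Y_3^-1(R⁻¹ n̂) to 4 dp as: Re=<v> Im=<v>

Need the full column D^3_{m',-1} for m'=−3..3 at α=5.9700, β=1.0890, γ=0.4165.
cos(β/2)=0.855386, sin(β/2)=0.517990
d^3_{-3,-1}: single k=2 term ⇒ +0.556338;  D = +0.481954-0.277907i
d^3_{-2,-1}: k∈[1..2] ⇒ +0.750125 -0.550151 = +0.199973;  D = +0.195585-0.041661i
d^3_{-1,-1}: k∈[0..2] ⇒ +0.391718 -1.149166 +0.316055 = -0.441393;  D = -0.439039-0.045521i
d^3_{0,-1}: k∈[0..2] ⇒ -0.821720 +0.903991 -0.110500 = -0.028229;  D = -0.025816-0.011420i
d^3_{1,-1}: k∈[0..2] ⇒ +0.861875 -0.421407 +0.019317 = +0.459784;  D = +0.342716+0.306508i
d^3_{2,-1}: k∈[0..1] ⇒ -0.550151 +0.100872 = -0.449279;  D = -0.226321-0.388112i
d^3_{3,-1}: single k=0 term ⇒ +0.204013;  D = +0.043474+0.199327i
Y_3^{m'}(θ=2.9065,φ=5.7647) and Σ D·Y over m':
  (+0.4820-0.2779i)·(+0.0001+0.0053i)  (+0.1956-0.0417i)·(-0.0274-0.0464i)  (-0.4390-0.0455i)·(+0.2438+0.1391i)  (-0.0258-0.0114i)·(-0.6274+0.0000i)  (+0.3427+0.3065i)·(-0.2438+0.1391i)  (-0.2263-0.3881i)·(-0.0274+0.0464i)  (+0.0435+0.1993i)·(-0.0001+0.0053i)
Y_3^-1(R⁻¹ n̂) = -0.193326-0.097122i

Re=-0.1933 Im=-0.0971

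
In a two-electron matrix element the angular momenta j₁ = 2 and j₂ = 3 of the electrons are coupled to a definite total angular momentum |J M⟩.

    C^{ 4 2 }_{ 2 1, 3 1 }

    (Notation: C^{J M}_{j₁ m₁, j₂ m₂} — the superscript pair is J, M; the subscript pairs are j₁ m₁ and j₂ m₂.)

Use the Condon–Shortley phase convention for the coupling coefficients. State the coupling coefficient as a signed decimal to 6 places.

triangle: 1!*3!*5!/10! = 720/3628800
(j±m)!: 3!*1!*4!*2!*6!*2! = 414720
prefactor² = (2J+1)*Δ*N² = 5184/7
  k=0: +1/(0!*1!*1!*4!*2!*1!) = 1/48
  k=1: −1/(1!*0!*0!*3!*3!*2!) = -1/72
Σ = 1/144  ⇒  CG² = 5184/7*(1/144)² = 1/28
CG = +√(1/28) = +0.188982

+0.188982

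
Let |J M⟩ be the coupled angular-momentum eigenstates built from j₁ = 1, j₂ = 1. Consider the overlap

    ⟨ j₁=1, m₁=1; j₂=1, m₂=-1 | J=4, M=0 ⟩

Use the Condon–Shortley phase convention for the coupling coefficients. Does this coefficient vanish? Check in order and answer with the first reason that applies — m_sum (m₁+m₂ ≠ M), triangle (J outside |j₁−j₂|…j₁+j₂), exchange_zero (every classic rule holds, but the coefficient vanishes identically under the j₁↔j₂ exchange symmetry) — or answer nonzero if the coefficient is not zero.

m-sum: m₁+m₂ = 1+(-1) = 0, M = 0  ✓
triangle: need |j₁−j₂| ≤ J ≤ j₁+j₂, i.e. J ∈ [0, 2]; J = 4 is outside ✗ ⇒ coefficient is 0

triangle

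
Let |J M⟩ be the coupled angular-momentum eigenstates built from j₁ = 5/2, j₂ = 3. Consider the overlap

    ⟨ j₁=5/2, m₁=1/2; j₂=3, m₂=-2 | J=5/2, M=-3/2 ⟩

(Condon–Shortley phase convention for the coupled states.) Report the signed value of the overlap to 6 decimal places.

j₁+j₂−J=3  J+j₁−j₂=2  J−j₁+j₂=3  j₁+j₂+J+1=9
(j₁±m₁, j₂±m₂, J±M) = (3,2,1,5,1,4)
P² = 288/7
sum k=0..1:
  [0] +1/24 = 1/24
  [1] −1/12 = -1/12
S = -1/24
C² = P²·S² = 1/14 ; C = -0.267261

-0.267261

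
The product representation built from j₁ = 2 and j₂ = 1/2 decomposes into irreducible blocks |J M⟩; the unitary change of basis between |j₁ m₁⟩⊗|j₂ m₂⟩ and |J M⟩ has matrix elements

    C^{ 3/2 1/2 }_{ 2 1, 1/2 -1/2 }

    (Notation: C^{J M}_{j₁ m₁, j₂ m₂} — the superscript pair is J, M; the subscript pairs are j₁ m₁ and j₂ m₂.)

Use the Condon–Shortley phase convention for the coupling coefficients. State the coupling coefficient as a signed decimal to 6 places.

+0.774597  (= +√(3/5))

j₁+j₂−J=1  J+j₁−j₂=3  J−j₁+j₂=0  j₁+j₂+J+1=5
(j₁±m₁, j₂±m₂, J±M) = (3,1,0,1,2,1)
P² = 12/5
sum k=0..0:
  [0] +1/2 = 1/2
S = 1/2
C² = P²·S² = 3/5 ; C = +0.774597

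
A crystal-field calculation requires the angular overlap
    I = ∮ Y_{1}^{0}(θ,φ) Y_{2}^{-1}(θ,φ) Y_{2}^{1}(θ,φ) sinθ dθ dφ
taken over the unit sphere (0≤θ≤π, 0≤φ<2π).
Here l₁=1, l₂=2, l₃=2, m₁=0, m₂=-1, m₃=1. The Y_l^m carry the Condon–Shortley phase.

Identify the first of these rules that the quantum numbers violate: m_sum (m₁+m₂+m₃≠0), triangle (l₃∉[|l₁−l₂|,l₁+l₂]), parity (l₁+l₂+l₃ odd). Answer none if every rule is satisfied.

m₁+m₂+m₃ = 0 − 1 + 1 = 0  ✓
triangle: |1−2|=1 ≤ l₃=2 ≤ 1+2=3  ✓
parity: l₁+l₂+l₃ = 5 is odd  ✗

parity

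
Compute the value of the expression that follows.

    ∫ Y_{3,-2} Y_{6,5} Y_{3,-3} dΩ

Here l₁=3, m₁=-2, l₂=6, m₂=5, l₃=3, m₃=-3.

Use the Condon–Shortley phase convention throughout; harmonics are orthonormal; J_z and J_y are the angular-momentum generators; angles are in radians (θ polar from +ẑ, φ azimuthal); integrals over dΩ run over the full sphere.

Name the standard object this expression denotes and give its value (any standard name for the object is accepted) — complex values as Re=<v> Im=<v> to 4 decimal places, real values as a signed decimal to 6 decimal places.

This is a Gaunt coefficient — the integral of a triple product of spherical harmonics over the sphere.
Checks pass: Σm=0; 12 even; l₃=3∈[3,9].
(2·3+1)(2·6+1)(2·3+1) = 637
Δ: 6! 0! 6! / 13! → 1/12012
sum: t=3:−1/1296 = -1/1296
3j²(3 6 3; 0 0 0) = Δ·Π!·Σ² = 100/3003  (sign +1)
sum: t=5:−1/86400 = -1/86400
3j²(3 6 3; -2 5 -3) = Δ·Π!·Σ² = 1/26  (sign -1)
combine: 4πI² = 637·100/3003·1/26 = 350/429
take √, sign -1: I = -0.25480060

Gaunt coefficient, -0.254801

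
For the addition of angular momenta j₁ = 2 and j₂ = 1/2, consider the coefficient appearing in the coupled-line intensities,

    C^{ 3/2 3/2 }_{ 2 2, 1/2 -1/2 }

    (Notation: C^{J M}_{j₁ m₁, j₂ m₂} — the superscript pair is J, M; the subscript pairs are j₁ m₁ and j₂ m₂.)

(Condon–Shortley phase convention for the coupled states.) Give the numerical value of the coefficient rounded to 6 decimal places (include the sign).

+√(4/5) = +0.894427

√[4·1!3!0!/5! · 4!0!0!1!3!0!] = √(144/5)
  +(−1)^0/∏(0,1,0,0,3,0)! = 1/6  (running 1/6)
⟨..|..⟩ = √(144/5)·(1/6) = +0.894427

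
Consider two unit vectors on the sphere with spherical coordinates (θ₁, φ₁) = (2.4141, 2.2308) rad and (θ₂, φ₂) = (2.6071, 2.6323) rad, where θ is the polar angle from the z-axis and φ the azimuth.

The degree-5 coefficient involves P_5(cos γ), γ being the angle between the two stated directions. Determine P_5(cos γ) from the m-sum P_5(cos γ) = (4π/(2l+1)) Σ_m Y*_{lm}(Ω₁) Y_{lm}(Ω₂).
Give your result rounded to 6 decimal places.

0.419699

Summing Y*_{l m}(θ₁,φ₁)·Y_{l m}(θ₂,φ₂) over m ∈ [−5, 5]; prefactor 4π/(2·5+1) = 1.142397:
  m=-5: Y*=+0.009523-0.059604i  Y=+0.013183-0.008925i  product -0.000406-0.000871i
  m=-4: Y*=+0.187961-0.103069i  Y=+0.038241-0.075964i  product -0.000642-0.018220i
  m=-3: Y*=+0.375204+0.162725i  Y=-0.011114-0.258798i  product +0.037943-0.098910i
  m=-2: Y*=+0.093531+0.365096i  Y=-0.242497-0.393567i  product +0.121009-0.125346i
  m=-1: Y*=+0.035972-0.046349i  Y=-0.306014-0.170888i  product -0.018929+0.008036i
  m=+0: Y*=+0.388167-0.000000i  Y=+0.230403+0.000000i  product +0.089435+0.000000i
  m=+1: Y*=-0.035972-0.046349i  Y=+0.306014-0.170888i  product -0.018929-0.008036i
  m=+2: Y*=+0.093531-0.365096i  Y=-0.242497+0.393567i  product +0.121009+0.125346i
  m=+3: Y*=-0.375204+0.162725i  Y=+0.011114-0.258798i  product +0.037943+0.098910i
  m=+4: Y*=+0.187961+0.103069i  Y=+0.038241+0.075964i  product -0.000642+0.018220i
  m=+5: Y*=-0.009523-0.059604i  Y=-0.013183-0.008925i  product -0.000406+0.000871i
Σ over m = +0.367385+0.000000i; ×(4π/11) → +0.419699+0.000000i. Real part: 0.419699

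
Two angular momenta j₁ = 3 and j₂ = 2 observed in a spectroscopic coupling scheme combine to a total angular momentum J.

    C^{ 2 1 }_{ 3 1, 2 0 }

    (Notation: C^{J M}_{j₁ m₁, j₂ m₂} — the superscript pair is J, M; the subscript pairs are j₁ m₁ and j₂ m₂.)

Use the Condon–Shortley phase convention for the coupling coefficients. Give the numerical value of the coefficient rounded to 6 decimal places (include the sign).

−√(1/7) = -0.377964

√[5·3!3!1!/8! · 4!2!2!2!3!1!] = √(36/7)
  +(−1)^1/∏(1,2,1,1,2,0)! = -1/4  (running -1/4)
  +(−1)^2/∏(2,1,0,0,3,1)! = 1/12  (running -1/6)
⟨..|..⟩ = √(36/7)·(-1/6) = -0.377964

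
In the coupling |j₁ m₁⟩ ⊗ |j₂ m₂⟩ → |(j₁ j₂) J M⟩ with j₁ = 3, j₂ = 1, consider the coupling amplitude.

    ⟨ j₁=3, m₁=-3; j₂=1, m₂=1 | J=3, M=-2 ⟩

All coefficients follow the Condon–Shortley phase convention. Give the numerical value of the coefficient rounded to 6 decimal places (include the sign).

triangle: 1!·5!·1!/8! = 120/40320
(j±m)!: 0!·6!·2!·0!·1!·5! = 172800
prefactor² = (2J+1)·Δ·N² = 3600
  k=1: −1/(1!·0!·5!·1!·0!·0!) = -1/120
Σ = -1/120  ⇒  CG² = 3600·(-1/120)² = 1/4
CG = −√(1/4) = -0.500000

-0.500000  (= −√(1/4))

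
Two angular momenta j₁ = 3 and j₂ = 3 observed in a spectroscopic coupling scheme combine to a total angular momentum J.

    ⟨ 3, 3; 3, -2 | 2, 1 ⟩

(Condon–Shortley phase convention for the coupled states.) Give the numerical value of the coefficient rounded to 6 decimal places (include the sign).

+√(25/84) = +0.545545

j₁+j₂−J=4  J+j₁−j₂=2  J−j₁+j₂=2  j₁+j₂+J+1=9
(j₁±m₁, j₂±m₂, J±M) = (6,0,1,5,3,1)
P² = 4800/7
sum k=0..0:
  [0] +1/48 = 1/48
S = 1/48
C² = P²·S² = 25/84 ; C = +0.545545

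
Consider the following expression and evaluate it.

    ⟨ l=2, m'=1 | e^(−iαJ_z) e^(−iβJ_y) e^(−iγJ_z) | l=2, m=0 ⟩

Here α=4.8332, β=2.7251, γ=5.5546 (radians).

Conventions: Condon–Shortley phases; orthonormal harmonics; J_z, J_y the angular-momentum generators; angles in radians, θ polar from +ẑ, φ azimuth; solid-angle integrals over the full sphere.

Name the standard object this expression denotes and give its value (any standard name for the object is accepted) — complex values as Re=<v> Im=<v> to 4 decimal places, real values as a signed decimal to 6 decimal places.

This is a Wigner D-matrix element — the rotation-matrix element ⟨l m'| R(α,β,γ) |l m⟩ in the angular-momentum basis.
D^2_{1,0}(4.8332,2.7251,5.5546) = e^{-i·1·4.8332}·d^2_{1,0}(2.7251)·e^{-i·0·5.5546}. Compute d first:
c=cos(2.725100/2)=0.206744, s=sin(2.725100/2)=0.978395; N=√[6·1·2·2]=4.898979
k: max(0,(0)−(1))=0 … min(2+(0),2−(1))=1
  k=0: (−1)^1·4.8990/(2)·0.2067^3·0.9784^1 = -0.021178
  k=1: (−1)^2·4.8990/(2)·0.2067^1·0.9784^3 = +0.474299
d^2_{1,0}(2.7251) = -0.021178 +0.474299 = +0.453121
D = (+0.120517+0.992711i)·(+0.453121)·(+1.000000+0.000000i) = +0.054609+0.449818i

Wigner D-matrix element, Re=0.0546 Im=0.4498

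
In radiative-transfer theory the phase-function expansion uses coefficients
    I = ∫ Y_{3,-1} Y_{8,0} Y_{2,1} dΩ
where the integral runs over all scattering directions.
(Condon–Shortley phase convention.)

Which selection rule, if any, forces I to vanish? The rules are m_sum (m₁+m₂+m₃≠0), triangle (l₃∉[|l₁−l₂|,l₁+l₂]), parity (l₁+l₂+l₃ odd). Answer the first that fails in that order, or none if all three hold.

triangle

m₁+m₂+m₃ = -1 + 0 + 1 = 0  ✓
triangle: need |l₁−l₂| ≤ l₃ ≤ l₁+l₂ = [5,11]; l₃=2 is outside  ✗
parity: l₁+l₂+l₃ = 13 is odd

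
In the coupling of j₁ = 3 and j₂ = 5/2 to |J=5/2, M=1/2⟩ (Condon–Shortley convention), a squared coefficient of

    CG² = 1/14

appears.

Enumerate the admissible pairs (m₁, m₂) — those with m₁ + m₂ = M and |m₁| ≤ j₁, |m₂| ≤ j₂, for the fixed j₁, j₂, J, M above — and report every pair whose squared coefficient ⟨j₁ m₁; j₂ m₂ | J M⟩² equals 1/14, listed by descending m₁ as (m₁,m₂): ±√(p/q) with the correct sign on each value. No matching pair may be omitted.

Admissible pairs with m₁+m₂ = M = 1/2: (-2,5/2), (-1,3/2), (0,1/2), (1,-1/2), (2,-3/2), (3,-5/2)
  (m₁,m₂)=(3,-5/2): CG² = 5/21, CG = +√(5/21)
  (m₁,m₂)=(2,-3/2): CG² = 1/14, CG = +√(1/14)   ← matches the target
  (m₁,m₂)=(1,-1/2): CG² = 8/35, CG = −√(8/35)
  (m₁,m₂)=(0,1/2): CG² = 8/105, CG = +√(8/105)
  (m₁,m₂)=(-1,3/2): CG² = 1/35, CG = +√(1/35)
  (m₁,m₂)=(-2,5/2): CG² = 5/14, CG = −√(5/14)
Pairs with CG² = 1/14: (2,-3/2): +√(1/14)

(2,-3/2): +√(1/14)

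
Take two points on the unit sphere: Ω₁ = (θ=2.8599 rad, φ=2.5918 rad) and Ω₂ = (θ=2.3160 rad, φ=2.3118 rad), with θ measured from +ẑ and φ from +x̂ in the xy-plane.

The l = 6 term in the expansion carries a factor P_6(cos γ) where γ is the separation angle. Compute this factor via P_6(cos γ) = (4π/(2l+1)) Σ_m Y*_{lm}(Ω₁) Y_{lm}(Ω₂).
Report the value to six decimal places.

-0.405601

Addition theorem: P_6(cos γ) = (4π/13) Σ_m Y*_{lm}(Ω₁) Y_{lm}(Ω₂), m = −6…6:
  m=-6: Y*=-0.00022 + 0.00003j  Y=0.02004 - 0.07345j  product -0.00000 + 0.00002j
  m=-5: Y*=-0.00247 - 0.00102j  Y=-0.12996 - 0.20573j  product 0.00011 + 0.00064j
  m=-4: Y*=-0.01146 - 0.01577j  Y=-0.41581 - 0.07463j  product 0.00359 + 0.00741j
  m=-3: Y*=-0.00754 - 0.09581j  Y=-0.28686 + 0.21907j  product 0.02315 + 0.02583j
  m=-2: Y*=0.14268 - 0.28004j  Y=0.00467 - 0.05241j  product -0.01401 - 0.00878j
  m=-1: Y*=0.50793 - 0.31127j  Y=-0.25187 - 0.27529j  product -0.21362 - 0.06143j
  m=+0: Y*=0.32856 + 0.00000j  Y=-0.05490 + 0.00000j  product -0.01804 + 0.00000j
  m=+1: Y*=-0.50793 - 0.31127j  Y=0.25187 - 0.27529j  product -0.21362 + 0.06143j
  m=+2: Y*=0.14268 + 0.28004j  Y=0.00467 + 0.05241j  product -0.01401 + 0.00878j
  m=+3: Y*=0.00754 - 0.09581j  Y=0.28686 + 0.21907j  product 0.02315 - 0.02583j
  m=+4: Y*=-0.01146 + 0.01577j  Y=-0.41581 + 0.07463j  product 0.00359 - 0.00741j
  m=+5: Y*=0.00247 - 0.00102j  Y=0.12996 - 0.20573j  product 0.00011 - 0.00064j
  m=+6: Y*=-0.00022 - 0.00003j  Y=0.02004 + 0.07345j  product -0.00000 - 0.00002j
Σ over m = -0.41960 + 0.00000j; ×(4π/13) → -0.40560 + 0.00000j. Real part: -0.405601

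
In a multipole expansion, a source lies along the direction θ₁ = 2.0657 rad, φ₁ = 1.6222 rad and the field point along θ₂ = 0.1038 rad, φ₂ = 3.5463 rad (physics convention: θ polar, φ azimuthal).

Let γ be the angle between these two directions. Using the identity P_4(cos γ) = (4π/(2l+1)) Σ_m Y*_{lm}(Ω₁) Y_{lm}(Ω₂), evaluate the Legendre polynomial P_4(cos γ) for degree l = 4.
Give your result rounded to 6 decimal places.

Term-by-term m-sum for l=4 (normalisation 4π/9 = 1.396263):
  m=-4: Y*=+0.259812+0.054187i  Y=-0.000002-0.000051i  product +0.000002-0.000013i
  m=-3: Y*=-0.062230+0.400332i  Y=-0.000484+0.001298i  product -0.000489-0.000274i
  m=-2: Y*=-0.149211-0.015394i  Y=+0.014680-0.015403i  product -0.002428+0.002072i
  m=-1: Y*=-0.014437+0.280601i  Y=-0.175896+0.075346i  product -0.018603-0.050444i
  m=+0: Y*=-0.210122-0.000000i  Y=+0.801283+0.000000i  product -0.168367-0.000000i
  m=+1: Y*=+0.014437+0.280601i  Y=+0.175896+0.075346i  product -0.018603+0.050444i
  m=+2: Y*=-0.149211+0.015394i  Y=+0.014680+0.015403i  product -0.002428-0.002072i
  m=+3: Y*=+0.062230+0.400332i  Y=+0.000484+0.001298i  product -0.000489+0.000274i
  m=+4: Y*=+0.259812-0.054187i  Y=-0.000002+0.000051i  product +0.000002+0.000013i
Total Σ_m = -0.211402+0.000000i. Multiply by 1.396263: -0.295173+0.000000i. P_4(cos γ) = -0.295173

-0.295173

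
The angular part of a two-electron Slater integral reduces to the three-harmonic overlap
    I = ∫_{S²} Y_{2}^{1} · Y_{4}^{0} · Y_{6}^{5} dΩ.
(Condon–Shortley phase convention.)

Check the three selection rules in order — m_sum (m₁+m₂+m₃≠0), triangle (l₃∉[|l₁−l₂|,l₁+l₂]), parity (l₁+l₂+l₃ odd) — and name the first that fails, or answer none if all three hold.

azimuthal sum: 1 + 0 + 5 = 6  ✗
2 ≤ 6 ≤ 6 (triangle on l)
L = 2 + 4 + 6 = 12 (even)

m_sum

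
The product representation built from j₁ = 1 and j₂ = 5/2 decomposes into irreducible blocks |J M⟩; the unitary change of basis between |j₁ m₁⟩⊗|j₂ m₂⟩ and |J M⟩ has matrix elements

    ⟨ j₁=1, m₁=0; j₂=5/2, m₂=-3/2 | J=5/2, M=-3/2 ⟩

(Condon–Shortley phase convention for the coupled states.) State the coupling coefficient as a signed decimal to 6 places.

+√(9/35) = +0.507093

√[6·1!1!4!/7! · 1!1!1!4!1!4!] = √(576/35)
  +(−1)^0/∏(0,1,1,1,0,3)! = 1/6  (running 1/6)
  +(−1)^1/∏(1,0,0,0,1,4)! = -1/24  (running 1/8)
⟨..|..⟩ = √(576/35)·(1/8) = +0.507093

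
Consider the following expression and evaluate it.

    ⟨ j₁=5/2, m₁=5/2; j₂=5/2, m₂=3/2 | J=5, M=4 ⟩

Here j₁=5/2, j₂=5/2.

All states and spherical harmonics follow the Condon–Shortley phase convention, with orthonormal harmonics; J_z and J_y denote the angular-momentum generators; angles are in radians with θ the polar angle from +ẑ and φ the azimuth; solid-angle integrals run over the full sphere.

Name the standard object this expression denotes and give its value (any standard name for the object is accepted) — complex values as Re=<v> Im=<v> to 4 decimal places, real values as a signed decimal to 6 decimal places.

This is a Clebsch–Gordan (vector-coupling) coefficient.
j₁+j₂−J=0  J+j₁−j₂=5  J−j₁+j₂=5  j₁+j₂+J+1=11
(j₁±m₁, j₂±m₂, J±M) = (5,0,4,1,9,1)
P² = 4147200
sum k=0..0:
  [0] +1/2880 = 1/2880
S = 1/2880
C² = P²·S² = 1/2 ; C = +0.707107

Clebsch–Gordan coefficient, +√(1/2) ≈ +0.707107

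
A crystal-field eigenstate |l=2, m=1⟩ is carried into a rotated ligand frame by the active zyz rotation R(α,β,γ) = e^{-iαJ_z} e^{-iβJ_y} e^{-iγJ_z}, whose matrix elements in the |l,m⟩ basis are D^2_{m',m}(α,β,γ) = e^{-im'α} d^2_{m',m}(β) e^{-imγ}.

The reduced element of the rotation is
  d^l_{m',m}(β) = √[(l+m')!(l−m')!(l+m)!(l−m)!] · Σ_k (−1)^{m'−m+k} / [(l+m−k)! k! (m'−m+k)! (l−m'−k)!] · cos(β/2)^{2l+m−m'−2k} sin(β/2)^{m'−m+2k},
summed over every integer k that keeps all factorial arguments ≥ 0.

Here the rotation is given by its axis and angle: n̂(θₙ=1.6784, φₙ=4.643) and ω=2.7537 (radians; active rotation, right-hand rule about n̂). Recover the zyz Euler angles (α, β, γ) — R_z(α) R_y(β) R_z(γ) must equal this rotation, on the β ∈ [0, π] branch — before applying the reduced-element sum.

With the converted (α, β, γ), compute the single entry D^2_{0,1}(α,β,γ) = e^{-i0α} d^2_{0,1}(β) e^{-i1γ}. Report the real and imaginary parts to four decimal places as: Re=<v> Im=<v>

Re=0.4309 Im=0.1981

Axis–angle → zyz. n̂ = (sinθₙcosφₙ, sinθₙsinφₙ, cosθₙ) = (-0.068932, -0.991824, -0.107396), ω = 2.7537.
R = I cosω + sinω [n̂]ₓ + (1−cosω) n̂n̂ᵀ gives
  R = [-0.916558, +0.172280, -0.360890; +0.091037, +0.968639, +0.231196; +0.389402, +0.179050, -0.903497]
β = atan2(√(R₁₃²+R₂₃²), R₃₃) = 2.698657; α = atan2(R₂₃, R₁₃) mod 2π = 2.571835; γ = atan2(R₃₂, −R₃₁) mod 2π = 2.710613
D^2_{0,1}(2.5718,2.6987,2.7106) = e^{-i·0·2.5718}·d^2_{0,1}(2.6987)·e^{-i·1·2.7106}. Compute d first:
With c≡cos(β/2)=0.219662 and s≡sin(β/2)=0.975576, N=[2·2·6·1]^{1/2}=4.898979
The bounds max(0,m−m')=1 and min(l+m,l−m')=2 give 2 terms
  k=1: (−1)^0·4.8990/(2)·0.2197^3·0.9756^1 = +0.025328
  k=2: (−1)^1·4.8990/(2)·0.2197^1·0.9756^3 = -0.499590
d^2_{0,1}(2.6987) = +0.025328 -0.499590 = -0.474262
D = (+1.000000+0.000000i)·(-0.474262)·(-0.908557-0.417761i) = +0.430894+0.198128i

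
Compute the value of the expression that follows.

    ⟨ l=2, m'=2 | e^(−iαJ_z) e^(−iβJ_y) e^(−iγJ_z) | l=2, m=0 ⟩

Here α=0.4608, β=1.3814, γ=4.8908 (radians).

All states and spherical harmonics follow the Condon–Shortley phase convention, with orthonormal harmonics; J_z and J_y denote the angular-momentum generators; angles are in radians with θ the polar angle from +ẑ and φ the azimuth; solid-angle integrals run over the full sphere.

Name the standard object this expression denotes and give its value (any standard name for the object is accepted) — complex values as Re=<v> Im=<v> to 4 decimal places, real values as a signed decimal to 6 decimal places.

Wigner D-matrix element, Re=0.3571 Im=-0.4705

This is a Wigner D-matrix element — the rotation-matrix element ⟨l m'| R(α,β,γ) |l m⟩ in the angular-momentum basis.
Split into d^2_{2,0}(β=1.3814) × two z-phases.
c=cos(1.381400/2)=0.770800, s=sin(1.381400/2)=0.637077; N=√[24·1·2·2]=9.797959
k∈{0} keeps every argument non-negative
  k=0: (−1)^2·9.7980/(4)·0.7708^2·0.6371^2 = +0.590667
d^2_{2,0}(1.3814) = +0.590667
Attach z-rotation phases: D = e^{-i(2)(0.4608)}·(+0.590667)·e^{-i(0)(4.8908)} = +0.357086-0.470508i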